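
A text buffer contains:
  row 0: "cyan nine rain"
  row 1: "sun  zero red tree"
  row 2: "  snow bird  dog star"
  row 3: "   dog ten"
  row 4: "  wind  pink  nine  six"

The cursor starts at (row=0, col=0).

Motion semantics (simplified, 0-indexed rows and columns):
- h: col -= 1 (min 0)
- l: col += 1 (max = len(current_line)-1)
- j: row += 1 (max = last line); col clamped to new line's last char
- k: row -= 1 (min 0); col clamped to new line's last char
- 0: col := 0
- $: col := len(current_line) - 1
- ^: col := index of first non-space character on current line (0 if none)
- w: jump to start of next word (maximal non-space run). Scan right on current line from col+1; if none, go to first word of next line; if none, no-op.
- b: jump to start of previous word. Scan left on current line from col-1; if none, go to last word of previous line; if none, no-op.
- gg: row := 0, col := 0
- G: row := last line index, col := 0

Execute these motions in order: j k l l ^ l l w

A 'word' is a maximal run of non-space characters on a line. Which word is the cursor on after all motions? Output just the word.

Answer: nine

Derivation:
After 1 (j): row=1 col=0 char='s'
After 2 (k): row=0 col=0 char='c'
After 3 (l): row=0 col=1 char='y'
After 4 (l): row=0 col=2 char='a'
After 5 (^): row=0 col=0 char='c'
After 6 (l): row=0 col=1 char='y'
After 7 (l): row=0 col=2 char='a'
After 8 (w): row=0 col=5 char='n'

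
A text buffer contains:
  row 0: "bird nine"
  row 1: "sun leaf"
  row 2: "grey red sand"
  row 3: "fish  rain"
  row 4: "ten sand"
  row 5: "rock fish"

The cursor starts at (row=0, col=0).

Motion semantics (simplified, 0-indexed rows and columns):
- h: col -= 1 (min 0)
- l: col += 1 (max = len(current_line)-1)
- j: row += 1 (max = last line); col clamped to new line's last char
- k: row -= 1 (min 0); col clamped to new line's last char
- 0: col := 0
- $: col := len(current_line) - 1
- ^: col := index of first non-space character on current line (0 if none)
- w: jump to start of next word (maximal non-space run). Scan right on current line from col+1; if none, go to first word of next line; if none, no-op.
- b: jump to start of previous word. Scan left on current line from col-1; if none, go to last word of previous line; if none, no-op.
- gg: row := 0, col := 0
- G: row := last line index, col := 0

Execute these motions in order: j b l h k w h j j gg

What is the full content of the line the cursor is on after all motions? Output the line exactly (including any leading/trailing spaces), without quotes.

After 1 (j): row=1 col=0 char='s'
After 2 (b): row=0 col=5 char='n'
After 3 (l): row=0 col=6 char='i'
After 4 (h): row=0 col=5 char='n'
After 5 (k): row=0 col=5 char='n'
After 6 (w): row=1 col=0 char='s'
After 7 (h): row=1 col=0 char='s'
After 8 (j): row=2 col=0 char='g'
After 9 (j): row=3 col=0 char='f'
After 10 (gg): row=0 col=0 char='b'

Answer: bird nine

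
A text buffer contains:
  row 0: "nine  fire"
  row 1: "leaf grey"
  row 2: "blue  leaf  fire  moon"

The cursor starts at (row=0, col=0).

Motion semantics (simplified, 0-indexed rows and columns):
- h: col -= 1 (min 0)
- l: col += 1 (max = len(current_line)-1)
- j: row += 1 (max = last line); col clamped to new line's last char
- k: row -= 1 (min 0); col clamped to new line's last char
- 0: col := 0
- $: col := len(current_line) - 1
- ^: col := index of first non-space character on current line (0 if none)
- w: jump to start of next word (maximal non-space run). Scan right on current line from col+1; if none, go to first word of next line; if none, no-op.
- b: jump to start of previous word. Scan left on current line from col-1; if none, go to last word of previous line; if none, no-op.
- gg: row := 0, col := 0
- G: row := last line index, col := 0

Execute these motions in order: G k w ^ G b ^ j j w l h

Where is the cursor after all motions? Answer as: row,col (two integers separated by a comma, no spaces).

Answer: 2,6

Derivation:
After 1 (G): row=2 col=0 char='b'
After 2 (k): row=1 col=0 char='l'
After 3 (w): row=1 col=5 char='g'
After 4 (^): row=1 col=0 char='l'
After 5 (G): row=2 col=0 char='b'
After 6 (b): row=1 col=5 char='g'
After 7 (^): row=1 col=0 char='l'
After 8 (j): row=2 col=0 char='b'
After 9 (j): row=2 col=0 char='b'
After 10 (w): row=2 col=6 char='l'
After 11 (l): row=2 col=7 char='e'
After 12 (h): row=2 col=6 char='l'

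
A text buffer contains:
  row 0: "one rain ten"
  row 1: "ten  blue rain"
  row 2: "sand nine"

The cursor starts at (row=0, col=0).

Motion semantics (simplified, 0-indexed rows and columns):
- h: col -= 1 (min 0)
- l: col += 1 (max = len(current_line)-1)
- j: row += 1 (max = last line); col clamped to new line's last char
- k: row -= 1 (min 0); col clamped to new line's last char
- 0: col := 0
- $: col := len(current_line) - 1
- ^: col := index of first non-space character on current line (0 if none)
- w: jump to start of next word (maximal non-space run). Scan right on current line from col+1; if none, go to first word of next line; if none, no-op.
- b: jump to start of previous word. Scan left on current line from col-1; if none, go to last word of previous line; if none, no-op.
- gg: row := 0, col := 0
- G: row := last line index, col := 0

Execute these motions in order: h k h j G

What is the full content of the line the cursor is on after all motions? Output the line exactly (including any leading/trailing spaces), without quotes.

After 1 (h): row=0 col=0 char='o'
After 2 (k): row=0 col=0 char='o'
After 3 (h): row=0 col=0 char='o'
After 4 (j): row=1 col=0 char='t'
After 5 (G): row=2 col=0 char='s'

Answer: sand nine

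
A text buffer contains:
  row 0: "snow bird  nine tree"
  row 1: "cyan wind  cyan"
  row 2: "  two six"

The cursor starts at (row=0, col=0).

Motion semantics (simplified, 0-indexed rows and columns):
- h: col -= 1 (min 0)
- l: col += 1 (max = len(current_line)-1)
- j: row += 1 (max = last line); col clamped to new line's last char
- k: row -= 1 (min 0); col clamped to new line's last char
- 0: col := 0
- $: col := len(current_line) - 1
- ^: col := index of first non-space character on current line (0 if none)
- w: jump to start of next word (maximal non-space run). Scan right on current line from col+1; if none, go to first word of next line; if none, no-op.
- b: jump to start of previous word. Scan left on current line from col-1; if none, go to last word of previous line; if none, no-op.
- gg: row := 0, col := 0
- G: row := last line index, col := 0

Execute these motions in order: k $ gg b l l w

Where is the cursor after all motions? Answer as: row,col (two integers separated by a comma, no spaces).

After 1 (k): row=0 col=0 char='s'
After 2 ($): row=0 col=19 char='e'
After 3 (gg): row=0 col=0 char='s'
After 4 (b): row=0 col=0 char='s'
After 5 (l): row=0 col=1 char='n'
After 6 (l): row=0 col=2 char='o'
After 7 (w): row=0 col=5 char='b'

Answer: 0,5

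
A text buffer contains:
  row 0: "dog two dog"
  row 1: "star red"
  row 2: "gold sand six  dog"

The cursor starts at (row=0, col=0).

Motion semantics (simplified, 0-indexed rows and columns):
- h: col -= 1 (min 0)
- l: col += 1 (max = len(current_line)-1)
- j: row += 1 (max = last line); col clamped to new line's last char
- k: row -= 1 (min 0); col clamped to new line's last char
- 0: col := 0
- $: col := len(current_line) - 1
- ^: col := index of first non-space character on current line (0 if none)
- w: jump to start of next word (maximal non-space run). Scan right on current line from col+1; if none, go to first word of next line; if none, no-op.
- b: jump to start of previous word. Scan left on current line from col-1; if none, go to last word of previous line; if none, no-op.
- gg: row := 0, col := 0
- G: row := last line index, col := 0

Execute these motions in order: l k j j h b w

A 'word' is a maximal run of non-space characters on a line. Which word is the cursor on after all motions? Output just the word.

Answer: gold

Derivation:
After 1 (l): row=0 col=1 char='o'
After 2 (k): row=0 col=1 char='o'
After 3 (j): row=1 col=1 char='t'
After 4 (j): row=2 col=1 char='o'
After 5 (h): row=2 col=0 char='g'
After 6 (b): row=1 col=5 char='r'
After 7 (w): row=2 col=0 char='g'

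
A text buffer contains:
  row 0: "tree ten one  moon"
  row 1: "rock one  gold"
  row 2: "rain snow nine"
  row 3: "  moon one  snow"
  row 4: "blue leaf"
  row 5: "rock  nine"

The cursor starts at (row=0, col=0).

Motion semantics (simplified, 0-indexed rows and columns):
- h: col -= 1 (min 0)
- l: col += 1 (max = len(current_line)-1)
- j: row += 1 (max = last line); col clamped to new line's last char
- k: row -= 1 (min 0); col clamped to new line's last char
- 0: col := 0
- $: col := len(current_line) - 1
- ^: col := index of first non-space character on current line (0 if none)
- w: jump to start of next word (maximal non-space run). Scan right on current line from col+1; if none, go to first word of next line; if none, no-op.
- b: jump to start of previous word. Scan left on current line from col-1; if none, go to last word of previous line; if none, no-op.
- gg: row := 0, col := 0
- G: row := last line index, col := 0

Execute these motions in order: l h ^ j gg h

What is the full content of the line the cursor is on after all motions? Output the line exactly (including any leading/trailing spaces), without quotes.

After 1 (l): row=0 col=1 char='r'
After 2 (h): row=0 col=0 char='t'
After 3 (^): row=0 col=0 char='t'
After 4 (j): row=1 col=0 char='r'
After 5 (gg): row=0 col=0 char='t'
After 6 (h): row=0 col=0 char='t'

Answer: tree ten one  moon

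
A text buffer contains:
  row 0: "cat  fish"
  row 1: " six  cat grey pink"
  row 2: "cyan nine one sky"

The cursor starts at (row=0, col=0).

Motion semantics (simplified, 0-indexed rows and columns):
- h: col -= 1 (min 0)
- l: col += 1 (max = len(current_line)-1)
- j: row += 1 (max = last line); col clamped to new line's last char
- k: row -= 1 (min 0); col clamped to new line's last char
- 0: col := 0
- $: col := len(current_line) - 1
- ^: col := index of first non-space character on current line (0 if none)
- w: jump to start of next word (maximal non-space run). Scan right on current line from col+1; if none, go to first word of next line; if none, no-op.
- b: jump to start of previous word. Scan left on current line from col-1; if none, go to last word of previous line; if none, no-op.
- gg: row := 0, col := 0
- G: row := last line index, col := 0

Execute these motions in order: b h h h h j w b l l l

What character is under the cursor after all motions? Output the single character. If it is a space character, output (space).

After 1 (b): row=0 col=0 char='c'
After 2 (h): row=0 col=0 char='c'
After 3 (h): row=0 col=0 char='c'
After 4 (h): row=0 col=0 char='c'
After 5 (h): row=0 col=0 char='c'
After 6 (j): row=1 col=0 char='_'
After 7 (w): row=1 col=1 char='s'
After 8 (b): row=0 col=5 char='f'
After 9 (l): row=0 col=6 char='i'
After 10 (l): row=0 col=7 char='s'
After 11 (l): row=0 col=8 char='h'

Answer: h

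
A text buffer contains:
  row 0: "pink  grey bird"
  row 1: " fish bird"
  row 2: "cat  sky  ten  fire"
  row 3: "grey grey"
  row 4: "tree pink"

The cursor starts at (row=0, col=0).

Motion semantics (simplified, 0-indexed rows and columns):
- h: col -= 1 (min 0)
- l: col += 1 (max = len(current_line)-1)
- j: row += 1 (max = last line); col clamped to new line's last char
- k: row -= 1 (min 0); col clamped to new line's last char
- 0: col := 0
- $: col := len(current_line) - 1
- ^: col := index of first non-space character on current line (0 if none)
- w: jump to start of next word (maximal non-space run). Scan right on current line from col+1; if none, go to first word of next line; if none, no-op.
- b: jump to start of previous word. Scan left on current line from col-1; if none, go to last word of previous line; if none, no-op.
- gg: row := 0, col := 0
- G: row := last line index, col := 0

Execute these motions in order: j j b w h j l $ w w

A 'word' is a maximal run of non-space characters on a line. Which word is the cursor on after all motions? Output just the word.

After 1 (j): row=1 col=0 char='_'
After 2 (j): row=2 col=0 char='c'
After 3 (b): row=1 col=6 char='b'
After 4 (w): row=2 col=0 char='c'
After 5 (h): row=2 col=0 char='c'
After 6 (j): row=3 col=0 char='g'
After 7 (l): row=3 col=1 char='r'
After 8 ($): row=3 col=8 char='y'
After 9 (w): row=4 col=0 char='t'
After 10 (w): row=4 col=5 char='p'

Answer: pink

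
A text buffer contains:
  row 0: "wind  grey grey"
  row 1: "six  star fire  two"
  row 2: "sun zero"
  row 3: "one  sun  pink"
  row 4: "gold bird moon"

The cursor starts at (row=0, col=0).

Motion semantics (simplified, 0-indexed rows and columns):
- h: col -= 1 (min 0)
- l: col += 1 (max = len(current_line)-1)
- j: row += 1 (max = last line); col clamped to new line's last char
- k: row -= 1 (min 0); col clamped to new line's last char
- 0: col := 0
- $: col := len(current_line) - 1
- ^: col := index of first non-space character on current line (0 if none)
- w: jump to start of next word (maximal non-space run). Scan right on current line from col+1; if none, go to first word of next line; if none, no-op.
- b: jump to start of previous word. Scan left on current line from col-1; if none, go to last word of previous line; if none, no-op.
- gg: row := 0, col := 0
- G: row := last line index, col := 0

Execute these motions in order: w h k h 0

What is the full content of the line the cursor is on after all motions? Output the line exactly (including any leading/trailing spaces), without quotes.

After 1 (w): row=0 col=6 char='g'
After 2 (h): row=0 col=5 char='_'
After 3 (k): row=0 col=5 char='_'
After 4 (h): row=0 col=4 char='_'
After 5 (0): row=0 col=0 char='w'

Answer: wind  grey grey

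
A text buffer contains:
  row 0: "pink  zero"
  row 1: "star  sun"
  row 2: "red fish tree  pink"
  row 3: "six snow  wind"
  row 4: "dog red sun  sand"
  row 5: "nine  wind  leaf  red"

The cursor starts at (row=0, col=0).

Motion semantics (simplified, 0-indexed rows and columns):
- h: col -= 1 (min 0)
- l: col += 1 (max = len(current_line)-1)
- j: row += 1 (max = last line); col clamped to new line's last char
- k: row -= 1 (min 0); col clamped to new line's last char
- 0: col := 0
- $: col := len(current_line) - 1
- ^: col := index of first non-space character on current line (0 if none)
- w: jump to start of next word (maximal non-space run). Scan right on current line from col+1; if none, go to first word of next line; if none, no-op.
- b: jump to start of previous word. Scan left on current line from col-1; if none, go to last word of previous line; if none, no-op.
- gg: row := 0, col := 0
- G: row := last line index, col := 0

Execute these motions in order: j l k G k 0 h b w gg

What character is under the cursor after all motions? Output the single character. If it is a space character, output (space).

Answer: p

Derivation:
After 1 (j): row=1 col=0 char='s'
After 2 (l): row=1 col=1 char='t'
After 3 (k): row=0 col=1 char='i'
After 4 (G): row=5 col=0 char='n'
After 5 (k): row=4 col=0 char='d'
After 6 (0): row=4 col=0 char='d'
After 7 (h): row=4 col=0 char='d'
After 8 (b): row=3 col=10 char='w'
After 9 (w): row=4 col=0 char='d'
After 10 (gg): row=0 col=0 char='p'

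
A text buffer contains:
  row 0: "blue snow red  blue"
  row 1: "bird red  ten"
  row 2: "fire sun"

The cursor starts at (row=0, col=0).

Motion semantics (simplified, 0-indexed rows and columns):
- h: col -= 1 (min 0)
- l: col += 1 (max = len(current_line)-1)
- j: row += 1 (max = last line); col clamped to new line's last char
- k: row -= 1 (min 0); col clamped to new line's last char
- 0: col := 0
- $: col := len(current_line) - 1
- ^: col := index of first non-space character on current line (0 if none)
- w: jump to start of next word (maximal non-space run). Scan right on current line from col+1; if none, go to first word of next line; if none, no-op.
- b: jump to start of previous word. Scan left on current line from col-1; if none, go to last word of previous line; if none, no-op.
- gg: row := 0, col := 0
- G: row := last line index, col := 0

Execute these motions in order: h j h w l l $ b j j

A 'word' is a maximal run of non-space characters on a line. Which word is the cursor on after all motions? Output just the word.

Answer: sun

Derivation:
After 1 (h): row=0 col=0 char='b'
After 2 (j): row=1 col=0 char='b'
After 3 (h): row=1 col=0 char='b'
After 4 (w): row=1 col=5 char='r'
After 5 (l): row=1 col=6 char='e'
After 6 (l): row=1 col=7 char='d'
After 7 ($): row=1 col=12 char='n'
After 8 (b): row=1 col=10 char='t'
After 9 (j): row=2 col=7 char='n'
After 10 (j): row=2 col=7 char='n'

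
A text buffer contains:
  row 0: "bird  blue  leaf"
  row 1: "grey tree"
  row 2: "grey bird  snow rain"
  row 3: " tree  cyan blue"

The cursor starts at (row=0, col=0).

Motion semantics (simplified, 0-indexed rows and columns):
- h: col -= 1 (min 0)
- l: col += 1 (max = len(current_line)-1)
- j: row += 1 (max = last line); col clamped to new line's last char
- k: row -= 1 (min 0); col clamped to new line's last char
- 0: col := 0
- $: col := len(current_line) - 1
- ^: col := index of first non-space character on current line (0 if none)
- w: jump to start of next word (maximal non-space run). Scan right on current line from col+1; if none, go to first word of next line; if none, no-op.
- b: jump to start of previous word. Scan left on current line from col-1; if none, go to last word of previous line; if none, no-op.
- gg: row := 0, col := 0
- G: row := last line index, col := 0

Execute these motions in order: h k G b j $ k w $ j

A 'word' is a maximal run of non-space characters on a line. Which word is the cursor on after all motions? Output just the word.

Answer: blue

Derivation:
After 1 (h): row=0 col=0 char='b'
After 2 (k): row=0 col=0 char='b'
After 3 (G): row=3 col=0 char='_'
After 4 (b): row=2 col=16 char='r'
After 5 (j): row=3 col=15 char='e'
After 6 ($): row=3 col=15 char='e'
After 7 (k): row=2 col=15 char='_'
After 8 (w): row=2 col=16 char='r'
After 9 ($): row=2 col=19 char='n'
After 10 (j): row=3 col=15 char='e'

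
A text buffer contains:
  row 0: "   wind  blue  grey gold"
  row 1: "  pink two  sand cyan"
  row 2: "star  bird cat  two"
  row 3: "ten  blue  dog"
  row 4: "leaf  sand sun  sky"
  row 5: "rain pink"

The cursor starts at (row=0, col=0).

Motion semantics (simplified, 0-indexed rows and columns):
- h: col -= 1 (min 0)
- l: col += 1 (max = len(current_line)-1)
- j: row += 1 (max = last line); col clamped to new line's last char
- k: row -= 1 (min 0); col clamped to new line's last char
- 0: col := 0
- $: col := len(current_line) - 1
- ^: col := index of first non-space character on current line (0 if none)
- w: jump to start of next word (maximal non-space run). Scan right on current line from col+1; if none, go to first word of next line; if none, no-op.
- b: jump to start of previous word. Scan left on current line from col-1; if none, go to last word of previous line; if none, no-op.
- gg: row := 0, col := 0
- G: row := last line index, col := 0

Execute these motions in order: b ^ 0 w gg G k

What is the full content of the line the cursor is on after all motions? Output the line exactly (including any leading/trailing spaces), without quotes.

After 1 (b): row=0 col=0 char='_'
After 2 (^): row=0 col=3 char='w'
After 3 (0): row=0 col=0 char='_'
After 4 (w): row=0 col=3 char='w'
After 5 (gg): row=0 col=0 char='_'
After 6 (G): row=5 col=0 char='r'
After 7 (k): row=4 col=0 char='l'

Answer: leaf  sand sun  sky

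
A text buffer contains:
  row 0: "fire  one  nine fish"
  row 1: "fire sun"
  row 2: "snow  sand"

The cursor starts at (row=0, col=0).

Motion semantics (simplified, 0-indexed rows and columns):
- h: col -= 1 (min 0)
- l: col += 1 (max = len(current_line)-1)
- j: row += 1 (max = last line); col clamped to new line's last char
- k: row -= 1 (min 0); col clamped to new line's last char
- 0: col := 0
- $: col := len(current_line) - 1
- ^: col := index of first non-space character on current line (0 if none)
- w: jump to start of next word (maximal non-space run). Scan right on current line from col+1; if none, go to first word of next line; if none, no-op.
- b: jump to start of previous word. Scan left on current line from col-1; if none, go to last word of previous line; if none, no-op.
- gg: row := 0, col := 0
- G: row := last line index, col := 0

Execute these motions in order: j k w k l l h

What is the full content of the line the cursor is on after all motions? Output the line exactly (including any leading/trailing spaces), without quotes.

Answer: fire  one  nine fish

Derivation:
After 1 (j): row=1 col=0 char='f'
After 2 (k): row=0 col=0 char='f'
After 3 (w): row=0 col=6 char='o'
After 4 (k): row=0 col=6 char='o'
After 5 (l): row=0 col=7 char='n'
After 6 (l): row=0 col=8 char='e'
After 7 (h): row=0 col=7 char='n'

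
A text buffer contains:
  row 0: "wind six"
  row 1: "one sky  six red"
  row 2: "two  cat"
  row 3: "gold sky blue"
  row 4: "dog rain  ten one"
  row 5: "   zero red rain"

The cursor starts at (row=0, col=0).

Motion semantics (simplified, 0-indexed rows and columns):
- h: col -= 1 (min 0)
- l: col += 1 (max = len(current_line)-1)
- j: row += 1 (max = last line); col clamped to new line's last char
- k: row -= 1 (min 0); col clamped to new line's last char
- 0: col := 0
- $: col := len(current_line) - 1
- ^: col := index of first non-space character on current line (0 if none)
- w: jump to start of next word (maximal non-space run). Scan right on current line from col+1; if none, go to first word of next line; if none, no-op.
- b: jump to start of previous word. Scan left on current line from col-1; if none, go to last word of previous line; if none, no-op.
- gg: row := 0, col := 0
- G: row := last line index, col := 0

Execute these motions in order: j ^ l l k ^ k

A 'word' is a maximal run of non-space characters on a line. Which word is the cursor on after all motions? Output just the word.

After 1 (j): row=1 col=0 char='o'
After 2 (^): row=1 col=0 char='o'
After 3 (l): row=1 col=1 char='n'
After 4 (l): row=1 col=2 char='e'
After 5 (k): row=0 col=2 char='n'
After 6 (^): row=0 col=0 char='w'
After 7 (k): row=0 col=0 char='w'

Answer: wind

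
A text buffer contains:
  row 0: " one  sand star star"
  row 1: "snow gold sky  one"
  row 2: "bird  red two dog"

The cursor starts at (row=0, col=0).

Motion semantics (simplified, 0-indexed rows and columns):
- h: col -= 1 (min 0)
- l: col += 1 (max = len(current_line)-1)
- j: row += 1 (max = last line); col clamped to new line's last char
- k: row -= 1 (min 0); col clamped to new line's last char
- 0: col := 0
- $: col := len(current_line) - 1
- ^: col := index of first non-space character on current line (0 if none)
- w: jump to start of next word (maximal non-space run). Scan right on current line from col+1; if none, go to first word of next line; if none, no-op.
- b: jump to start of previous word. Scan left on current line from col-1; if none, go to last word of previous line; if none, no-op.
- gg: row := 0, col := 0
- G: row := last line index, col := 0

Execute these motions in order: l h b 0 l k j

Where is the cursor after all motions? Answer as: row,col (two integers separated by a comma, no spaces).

After 1 (l): row=0 col=1 char='o'
After 2 (h): row=0 col=0 char='_'
After 3 (b): row=0 col=0 char='_'
After 4 (0): row=0 col=0 char='_'
After 5 (l): row=0 col=1 char='o'
After 6 (k): row=0 col=1 char='o'
After 7 (j): row=1 col=1 char='n'

Answer: 1,1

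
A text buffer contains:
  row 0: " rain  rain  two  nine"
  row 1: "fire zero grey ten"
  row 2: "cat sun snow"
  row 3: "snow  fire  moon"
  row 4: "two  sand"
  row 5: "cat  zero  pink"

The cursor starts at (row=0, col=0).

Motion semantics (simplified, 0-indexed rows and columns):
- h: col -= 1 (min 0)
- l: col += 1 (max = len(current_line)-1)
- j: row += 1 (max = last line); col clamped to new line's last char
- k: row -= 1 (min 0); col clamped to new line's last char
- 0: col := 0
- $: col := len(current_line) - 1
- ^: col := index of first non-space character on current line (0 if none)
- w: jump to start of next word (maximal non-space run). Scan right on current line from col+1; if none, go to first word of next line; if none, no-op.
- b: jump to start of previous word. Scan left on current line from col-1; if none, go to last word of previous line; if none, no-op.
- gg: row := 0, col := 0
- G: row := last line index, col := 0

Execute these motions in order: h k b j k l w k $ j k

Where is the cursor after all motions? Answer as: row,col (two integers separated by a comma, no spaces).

Answer: 0,17

Derivation:
After 1 (h): row=0 col=0 char='_'
After 2 (k): row=0 col=0 char='_'
After 3 (b): row=0 col=0 char='_'
After 4 (j): row=1 col=0 char='f'
After 5 (k): row=0 col=0 char='_'
After 6 (l): row=0 col=1 char='r'
After 7 (w): row=0 col=7 char='r'
After 8 (k): row=0 col=7 char='r'
After 9 ($): row=0 col=21 char='e'
After 10 (j): row=1 col=17 char='n'
After 11 (k): row=0 col=17 char='_'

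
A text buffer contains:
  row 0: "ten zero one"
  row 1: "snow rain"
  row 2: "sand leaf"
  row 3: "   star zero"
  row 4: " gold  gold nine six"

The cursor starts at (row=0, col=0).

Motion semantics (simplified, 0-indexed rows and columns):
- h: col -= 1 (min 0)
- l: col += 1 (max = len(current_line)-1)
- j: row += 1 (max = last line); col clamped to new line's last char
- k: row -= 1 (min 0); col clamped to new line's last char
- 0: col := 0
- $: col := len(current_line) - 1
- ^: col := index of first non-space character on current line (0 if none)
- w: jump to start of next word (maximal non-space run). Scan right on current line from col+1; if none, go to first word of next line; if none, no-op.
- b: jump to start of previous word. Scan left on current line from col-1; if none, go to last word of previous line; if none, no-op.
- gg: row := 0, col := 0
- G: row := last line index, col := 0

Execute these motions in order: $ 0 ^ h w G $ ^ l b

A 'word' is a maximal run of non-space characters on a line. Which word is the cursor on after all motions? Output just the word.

After 1 ($): row=0 col=11 char='e'
After 2 (0): row=0 col=0 char='t'
After 3 (^): row=0 col=0 char='t'
After 4 (h): row=0 col=0 char='t'
After 5 (w): row=0 col=4 char='z'
After 6 (G): row=4 col=0 char='_'
After 7 ($): row=4 col=19 char='x'
After 8 (^): row=4 col=1 char='g'
After 9 (l): row=4 col=2 char='o'
After 10 (b): row=4 col=1 char='g'

Answer: gold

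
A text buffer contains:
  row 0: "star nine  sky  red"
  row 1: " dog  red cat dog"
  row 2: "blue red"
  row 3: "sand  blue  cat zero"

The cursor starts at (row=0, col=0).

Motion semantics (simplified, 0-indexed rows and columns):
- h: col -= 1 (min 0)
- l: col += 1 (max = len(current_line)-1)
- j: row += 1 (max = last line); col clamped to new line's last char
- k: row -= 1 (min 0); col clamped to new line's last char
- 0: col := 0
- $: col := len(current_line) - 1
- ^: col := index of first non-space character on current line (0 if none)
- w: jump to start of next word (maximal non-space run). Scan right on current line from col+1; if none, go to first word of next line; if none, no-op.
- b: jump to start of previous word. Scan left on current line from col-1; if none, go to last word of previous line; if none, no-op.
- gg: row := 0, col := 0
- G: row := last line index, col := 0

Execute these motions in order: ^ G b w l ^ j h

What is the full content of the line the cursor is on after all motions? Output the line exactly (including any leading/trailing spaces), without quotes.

Answer: sand  blue  cat zero

Derivation:
After 1 (^): row=0 col=0 char='s'
After 2 (G): row=3 col=0 char='s'
After 3 (b): row=2 col=5 char='r'
After 4 (w): row=3 col=0 char='s'
After 5 (l): row=3 col=1 char='a'
After 6 (^): row=3 col=0 char='s'
After 7 (j): row=3 col=0 char='s'
After 8 (h): row=3 col=0 char='s'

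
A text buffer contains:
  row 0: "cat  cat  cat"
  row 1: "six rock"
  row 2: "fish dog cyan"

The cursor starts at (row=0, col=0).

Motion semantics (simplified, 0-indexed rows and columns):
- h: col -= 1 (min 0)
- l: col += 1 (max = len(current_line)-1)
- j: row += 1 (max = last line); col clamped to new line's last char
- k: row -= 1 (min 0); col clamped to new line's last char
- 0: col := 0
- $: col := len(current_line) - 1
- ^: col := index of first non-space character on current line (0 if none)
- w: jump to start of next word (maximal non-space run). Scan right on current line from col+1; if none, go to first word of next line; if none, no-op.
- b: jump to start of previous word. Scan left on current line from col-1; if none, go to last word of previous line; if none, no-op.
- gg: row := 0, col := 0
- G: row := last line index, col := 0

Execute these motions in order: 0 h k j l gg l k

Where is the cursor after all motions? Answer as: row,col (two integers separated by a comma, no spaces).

After 1 (0): row=0 col=0 char='c'
After 2 (h): row=0 col=0 char='c'
After 3 (k): row=0 col=0 char='c'
After 4 (j): row=1 col=0 char='s'
After 5 (l): row=1 col=1 char='i'
After 6 (gg): row=0 col=0 char='c'
After 7 (l): row=0 col=1 char='a'
After 8 (k): row=0 col=1 char='a'

Answer: 0,1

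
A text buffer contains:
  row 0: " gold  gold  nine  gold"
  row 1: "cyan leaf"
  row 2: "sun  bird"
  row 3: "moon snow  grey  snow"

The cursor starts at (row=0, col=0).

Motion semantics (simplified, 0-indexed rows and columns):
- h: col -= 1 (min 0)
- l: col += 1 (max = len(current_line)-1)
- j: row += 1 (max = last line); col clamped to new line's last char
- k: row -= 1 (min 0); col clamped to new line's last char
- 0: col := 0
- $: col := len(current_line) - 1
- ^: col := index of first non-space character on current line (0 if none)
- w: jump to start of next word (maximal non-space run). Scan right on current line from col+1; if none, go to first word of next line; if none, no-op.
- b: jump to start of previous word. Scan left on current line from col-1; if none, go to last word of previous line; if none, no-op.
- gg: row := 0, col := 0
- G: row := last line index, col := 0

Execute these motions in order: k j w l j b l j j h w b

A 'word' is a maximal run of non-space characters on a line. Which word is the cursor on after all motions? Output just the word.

Answer: snow

Derivation:
After 1 (k): row=0 col=0 char='_'
After 2 (j): row=1 col=0 char='c'
After 3 (w): row=1 col=5 char='l'
After 4 (l): row=1 col=6 char='e'
After 5 (j): row=2 col=6 char='i'
After 6 (b): row=2 col=5 char='b'
After 7 (l): row=2 col=6 char='i'
After 8 (j): row=3 col=6 char='n'
After 9 (j): row=3 col=6 char='n'
After 10 (h): row=3 col=5 char='s'
After 11 (w): row=3 col=11 char='g'
After 12 (b): row=3 col=5 char='s'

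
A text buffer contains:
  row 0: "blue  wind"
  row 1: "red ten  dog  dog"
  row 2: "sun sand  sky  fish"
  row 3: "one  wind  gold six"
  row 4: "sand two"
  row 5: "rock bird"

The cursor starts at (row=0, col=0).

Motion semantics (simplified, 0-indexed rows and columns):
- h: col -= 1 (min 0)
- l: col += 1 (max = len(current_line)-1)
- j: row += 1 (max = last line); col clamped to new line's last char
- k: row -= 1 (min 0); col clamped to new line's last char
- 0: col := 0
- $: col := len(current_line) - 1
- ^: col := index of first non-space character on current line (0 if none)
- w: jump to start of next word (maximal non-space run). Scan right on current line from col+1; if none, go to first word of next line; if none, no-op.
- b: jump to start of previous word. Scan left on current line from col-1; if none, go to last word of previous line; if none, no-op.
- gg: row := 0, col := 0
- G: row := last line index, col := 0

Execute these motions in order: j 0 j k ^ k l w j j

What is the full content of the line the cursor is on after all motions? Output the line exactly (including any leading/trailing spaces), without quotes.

After 1 (j): row=1 col=0 char='r'
After 2 (0): row=1 col=0 char='r'
After 3 (j): row=2 col=0 char='s'
After 4 (k): row=1 col=0 char='r'
After 5 (^): row=1 col=0 char='r'
After 6 (k): row=0 col=0 char='b'
After 7 (l): row=0 col=1 char='l'
After 8 (w): row=0 col=6 char='w'
After 9 (j): row=1 col=6 char='n'
After 10 (j): row=2 col=6 char='n'

Answer: sun sand  sky  fish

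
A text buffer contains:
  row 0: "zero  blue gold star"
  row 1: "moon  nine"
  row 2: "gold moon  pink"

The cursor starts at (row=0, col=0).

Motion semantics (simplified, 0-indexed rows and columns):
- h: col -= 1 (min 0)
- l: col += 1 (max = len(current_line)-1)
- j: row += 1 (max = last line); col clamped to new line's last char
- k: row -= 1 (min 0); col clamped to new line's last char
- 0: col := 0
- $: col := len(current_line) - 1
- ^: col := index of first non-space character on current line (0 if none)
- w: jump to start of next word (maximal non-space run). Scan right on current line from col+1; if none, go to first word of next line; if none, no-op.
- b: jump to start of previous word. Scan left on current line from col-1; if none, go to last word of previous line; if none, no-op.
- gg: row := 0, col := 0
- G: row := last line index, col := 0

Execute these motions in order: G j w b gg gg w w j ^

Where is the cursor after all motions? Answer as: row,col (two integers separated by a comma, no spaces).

Answer: 1,0

Derivation:
After 1 (G): row=2 col=0 char='g'
After 2 (j): row=2 col=0 char='g'
After 3 (w): row=2 col=5 char='m'
After 4 (b): row=2 col=0 char='g'
After 5 (gg): row=0 col=0 char='z'
After 6 (gg): row=0 col=0 char='z'
After 7 (w): row=0 col=6 char='b'
After 8 (w): row=0 col=11 char='g'
After 9 (j): row=1 col=9 char='e'
After 10 (^): row=1 col=0 char='m'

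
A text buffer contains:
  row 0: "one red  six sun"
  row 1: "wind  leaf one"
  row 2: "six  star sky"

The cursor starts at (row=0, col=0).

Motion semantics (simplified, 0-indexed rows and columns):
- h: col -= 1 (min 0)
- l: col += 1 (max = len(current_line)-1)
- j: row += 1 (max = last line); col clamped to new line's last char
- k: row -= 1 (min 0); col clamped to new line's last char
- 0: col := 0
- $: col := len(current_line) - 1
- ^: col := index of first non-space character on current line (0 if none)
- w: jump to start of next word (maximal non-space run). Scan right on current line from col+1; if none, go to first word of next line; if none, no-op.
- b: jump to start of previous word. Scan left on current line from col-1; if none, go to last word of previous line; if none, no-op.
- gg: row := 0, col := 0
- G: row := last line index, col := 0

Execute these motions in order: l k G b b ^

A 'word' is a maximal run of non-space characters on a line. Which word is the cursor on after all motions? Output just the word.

After 1 (l): row=0 col=1 char='n'
After 2 (k): row=0 col=1 char='n'
After 3 (G): row=2 col=0 char='s'
After 4 (b): row=1 col=11 char='o'
After 5 (b): row=1 col=6 char='l'
After 6 (^): row=1 col=0 char='w'

Answer: wind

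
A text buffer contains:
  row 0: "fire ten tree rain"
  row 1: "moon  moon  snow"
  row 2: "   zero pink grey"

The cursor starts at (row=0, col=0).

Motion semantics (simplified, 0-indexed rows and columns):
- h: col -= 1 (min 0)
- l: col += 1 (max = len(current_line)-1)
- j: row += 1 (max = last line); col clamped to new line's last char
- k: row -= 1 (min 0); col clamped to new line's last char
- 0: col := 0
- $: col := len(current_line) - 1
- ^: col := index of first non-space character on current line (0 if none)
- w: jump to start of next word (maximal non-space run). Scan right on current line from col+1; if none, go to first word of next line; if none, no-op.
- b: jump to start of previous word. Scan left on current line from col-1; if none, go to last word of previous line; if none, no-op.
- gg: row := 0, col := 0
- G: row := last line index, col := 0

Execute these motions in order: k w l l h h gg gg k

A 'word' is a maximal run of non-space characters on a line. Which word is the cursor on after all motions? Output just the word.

After 1 (k): row=0 col=0 char='f'
After 2 (w): row=0 col=5 char='t'
After 3 (l): row=0 col=6 char='e'
After 4 (l): row=0 col=7 char='n'
After 5 (h): row=0 col=6 char='e'
After 6 (h): row=0 col=5 char='t'
After 7 (gg): row=0 col=0 char='f'
After 8 (gg): row=0 col=0 char='f'
After 9 (k): row=0 col=0 char='f'

Answer: fire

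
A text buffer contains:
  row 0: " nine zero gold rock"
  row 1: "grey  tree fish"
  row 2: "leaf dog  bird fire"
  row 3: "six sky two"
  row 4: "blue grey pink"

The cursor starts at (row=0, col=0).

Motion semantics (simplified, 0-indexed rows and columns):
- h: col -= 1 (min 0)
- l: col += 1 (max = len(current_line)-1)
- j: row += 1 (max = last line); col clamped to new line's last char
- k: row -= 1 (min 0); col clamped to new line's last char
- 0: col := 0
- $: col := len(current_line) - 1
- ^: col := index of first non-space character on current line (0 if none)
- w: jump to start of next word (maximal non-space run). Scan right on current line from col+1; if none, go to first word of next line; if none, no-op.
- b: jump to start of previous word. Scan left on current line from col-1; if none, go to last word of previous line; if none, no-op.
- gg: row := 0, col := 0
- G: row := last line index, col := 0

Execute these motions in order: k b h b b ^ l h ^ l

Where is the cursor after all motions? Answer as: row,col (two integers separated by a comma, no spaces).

Answer: 0,2

Derivation:
After 1 (k): row=0 col=0 char='_'
After 2 (b): row=0 col=0 char='_'
After 3 (h): row=0 col=0 char='_'
After 4 (b): row=0 col=0 char='_'
After 5 (b): row=0 col=0 char='_'
After 6 (^): row=0 col=1 char='n'
After 7 (l): row=0 col=2 char='i'
After 8 (h): row=0 col=1 char='n'
After 9 (^): row=0 col=1 char='n'
After 10 (l): row=0 col=2 char='i'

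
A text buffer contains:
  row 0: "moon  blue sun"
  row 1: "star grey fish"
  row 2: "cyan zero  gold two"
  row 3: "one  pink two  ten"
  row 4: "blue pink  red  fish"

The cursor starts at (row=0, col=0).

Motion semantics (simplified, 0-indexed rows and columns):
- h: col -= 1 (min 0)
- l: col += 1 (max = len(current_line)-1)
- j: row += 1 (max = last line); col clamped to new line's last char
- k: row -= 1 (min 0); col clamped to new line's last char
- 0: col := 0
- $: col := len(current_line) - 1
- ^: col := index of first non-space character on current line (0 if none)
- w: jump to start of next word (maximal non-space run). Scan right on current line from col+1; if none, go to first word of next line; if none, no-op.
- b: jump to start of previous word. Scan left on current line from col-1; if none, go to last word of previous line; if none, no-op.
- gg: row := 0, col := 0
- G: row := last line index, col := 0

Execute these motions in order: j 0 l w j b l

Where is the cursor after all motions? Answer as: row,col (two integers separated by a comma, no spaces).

Answer: 2,1

Derivation:
After 1 (j): row=1 col=0 char='s'
After 2 (0): row=1 col=0 char='s'
After 3 (l): row=1 col=1 char='t'
After 4 (w): row=1 col=5 char='g'
After 5 (j): row=2 col=5 char='z'
After 6 (b): row=2 col=0 char='c'
After 7 (l): row=2 col=1 char='y'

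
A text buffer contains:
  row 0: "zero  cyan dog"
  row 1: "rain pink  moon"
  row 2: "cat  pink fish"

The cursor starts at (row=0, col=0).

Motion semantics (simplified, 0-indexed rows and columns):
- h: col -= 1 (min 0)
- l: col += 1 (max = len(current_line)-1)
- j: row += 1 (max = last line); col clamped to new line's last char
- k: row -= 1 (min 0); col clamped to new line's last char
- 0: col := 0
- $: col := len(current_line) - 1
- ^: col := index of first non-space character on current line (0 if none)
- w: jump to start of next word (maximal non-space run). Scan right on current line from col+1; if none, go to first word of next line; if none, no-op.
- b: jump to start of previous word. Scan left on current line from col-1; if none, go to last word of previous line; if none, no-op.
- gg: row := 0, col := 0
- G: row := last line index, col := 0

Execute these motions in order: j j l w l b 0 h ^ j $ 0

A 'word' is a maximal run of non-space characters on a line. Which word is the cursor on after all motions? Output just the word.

After 1 (j): row=1 col=0 char='r'
After 2 (j): row=2 col=0 char='c'
After 3 (l): row=2 col=1 char='a'
After 4 (w): row=2 col=5 char='p'
After 5 (l): row=2 col=6 char='i'
After 6 (b): row=2 col=5 char='p'
After 7 (0): row=2 col=0 char='c'
After 8 (h): row=2 col=0 char='c'
After 9 (^): row=2 col=0 char='c'
After 10 (j): row=2 col=0 char='c'
After 11 ($): row=2 col=13 char='h'
After 12 (0): row=2 col=0 char='c'

Answer: cat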